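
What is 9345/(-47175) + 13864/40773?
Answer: 18200701/128231085 ≈ 0.14194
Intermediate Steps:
9345/(-47175) + 13864/40773 = 9345*(-1/47175) + 13864*(1/40773) = -623/3145 + 13864/40773 = 18200701/128231085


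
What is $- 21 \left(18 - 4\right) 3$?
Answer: $-882$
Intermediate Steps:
$- 21 \left(18 - 4\right) 3 = \left(-21\right) 14 \cdot 3 = \left(-294\right) 3 = -882$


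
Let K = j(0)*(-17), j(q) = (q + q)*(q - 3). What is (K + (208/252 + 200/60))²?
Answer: 68644/3969 ≈ 17.295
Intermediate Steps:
j(q) = 2*q*(-3 + q) (j(q) = (2*q)*(-3 + q) = 2*q*(-3 + q))
K = 0 (K = (2*0*(-3 + 0))*(-17) = (2*0*(-3))*(-17) = 0*(-17) = 0)
(K + (208/252 + 200/60))² = (0 + (208/252 + 200/60))² = (0 + (208*(1/252) + 200*(1/60)))² = (0 + (52/63 + 10/3))² = (0 + 262/63)² = (262/63)² = 68644/3969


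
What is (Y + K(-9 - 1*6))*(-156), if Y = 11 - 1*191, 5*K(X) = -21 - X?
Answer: 141336/5 ≈ 28267.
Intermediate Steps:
K(X) = -21/5 - X/5 (K(X) = (-21 - X)/5 = -21/5 - X/5)
Y = -180 (Y = 11 - 191 = -180)
(Y + K(-9 - 1*6))*(-156) = (-180 + (-21/5 - (-9 - 1*6)/5))*(-156) = (-180 + (-21/5 - (-9 - 6)/5))*(-156) = (-180 + (-21/5 - ⅕*(-15)))*(-156) = (-180 + (-21/5 + 3))*(-156) = (-180 - 6/5)*(-156) = -906/5*(-156) = 141336/5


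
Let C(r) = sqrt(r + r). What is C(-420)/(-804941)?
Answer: -2*I*sqrt(210)/804941 ≈ -3.6006e-5*I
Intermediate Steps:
C(r) = sqrt(2)*sqrt(r) (C(r) = sqrt(2*r) = sqrt(2)*sqrt(r))
C(-420)/(-804941) = (sqrt(2)*sqrt(-420))/(-804941) = (sqrt(2)*(2*I*sqrt(105)))*(-1/804941) = (2*I*sqrt(210))*(-1/804941) = -2*I*sqrt(210)/804941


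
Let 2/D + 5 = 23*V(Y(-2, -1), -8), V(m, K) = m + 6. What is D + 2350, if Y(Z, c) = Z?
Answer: 204452/87 ≈ 2350.0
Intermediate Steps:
V(m, K) = 6 + m
D = 2/87 (D = 2/(-5 + 23*(6 - 2)) = 2/(-5 + 23*4) = 2/(-5 + 92) = 2/87 ≈ 0.022988)
D + 2350 = 2/87 + 2350 = 204452/87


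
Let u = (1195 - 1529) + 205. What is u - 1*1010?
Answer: -1139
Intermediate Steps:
u = -129 (u = -334 + 205 = -129)
u - 1*1010 = -129 - 1*1010 = -129 - 1010 = -1139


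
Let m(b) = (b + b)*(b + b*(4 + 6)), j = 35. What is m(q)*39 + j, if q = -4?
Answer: 13763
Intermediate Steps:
m(b) = 22*b² (m(b) = (2*b)*(b + b*10) = (2*b)*(b + 10*b) = (2*b)*(11*b) = 22*b²)
m(q)*39 + j = (22*(-4)²)*39 + 35 = (22*16)*39 + 35 = 352*39 + 35 = 13728 + 35 = 13763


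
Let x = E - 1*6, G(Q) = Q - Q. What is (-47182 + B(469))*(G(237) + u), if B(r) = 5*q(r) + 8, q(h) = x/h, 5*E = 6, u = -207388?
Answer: 4588382766440/469 ≈ 9.7833e+9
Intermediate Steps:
G(Q) = 0
E = 6/5 (E = (⅕)*6 = 6/5 ≈ 1.2000)
x = -24/5 (x = 6/5 - 1*6 = 6/5 - 6 = -24/5 ≈ -4.8000)
q(h) = -24/(5*h)
B(r) = 8 - 24/r (B(r) = 5*(-24/(5*r)) + 8 = -24/r + 8 = 8 - 24/r)
(-47182 + B(469))*(G(237) + u) = (-47182 + (8 - 24/469))*(0 - 207388) = (-47182 + (8 - 24*1/469))*(-207388) = (-47182 + (8 - 24/469))*(-207388) = (-47182 + 3728/469)*(-207388) = -22124630/469*(-207388) = 4588382766440/469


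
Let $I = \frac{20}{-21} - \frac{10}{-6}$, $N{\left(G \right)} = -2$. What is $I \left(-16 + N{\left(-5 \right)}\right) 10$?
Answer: $- \frac{900}{7} \approx -128.57$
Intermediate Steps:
$I = \frac{5}{7}$ ($I = 20 \left(- \frac{1}{21}\right) - - \frac{5}{3} = - \frac{20}{21} + \frac{5}{3} = \frac{5}{7} \approx 0.71429$)
$I \left(-16 + N{\left(-5 \right)}\right) 10 = \frac{5 \left(-16 - 2\right)}{7} \cdot 10 = \frac{5}{7} \left(-18\right) 10 = \left(- \frac{90}{7}\right) 10 = - \frac{900}{7}$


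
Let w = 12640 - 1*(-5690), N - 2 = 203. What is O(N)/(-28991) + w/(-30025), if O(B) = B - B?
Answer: -3666/6005 ≈ -0.61049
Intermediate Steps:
N = 205 (N = 2 + 203 = 205)
w = 18330 (w = 12640 + 5690 = 18330)
O(B) = 0
O(N)/(-28991) + w/(-30025) = 0/(-28991) + 18330/(-30025) = 0*(-1/28991) + 18330*(-1/30025) = 0 - 3666/6005 = -3666/6005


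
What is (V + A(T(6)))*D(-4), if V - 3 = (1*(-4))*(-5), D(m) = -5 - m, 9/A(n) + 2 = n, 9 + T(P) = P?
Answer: -106/5 ≈ -21.200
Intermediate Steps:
T(P) = -9 + P
A(n) = 9/(-2 + n)
V = 23 (V = 3 + (1*(-4))*(-5) = 3 - 4*(-5) = 3 + 20 = 23)
(V + A(T(6)))*D(-4) = (23 + 9/(-2 + (-9 + 6)))*(-5 - 1*(-4)) = (23 + 9/(-2 - 3))*(-5 + 4) = (23 + 9/(-5))*(-1) = (23 + 9*(-⅕))*(-1) = (23 - 9/5)*(-1) = (106/5)*(-1) = -106/5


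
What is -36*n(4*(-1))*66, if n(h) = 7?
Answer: -16632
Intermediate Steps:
-36*n(4*(-1))*66 = -36*7*66 = -252*66 = -16632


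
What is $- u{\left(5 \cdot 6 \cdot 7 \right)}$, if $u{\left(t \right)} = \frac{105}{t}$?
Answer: $- \frac{1}{2} \approx -0.5$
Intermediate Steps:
$- u{\left(5 \cdot 6 \cdot 7 \right)} = - \frac{105}{5 \cdot 6 \cdot 7} = - \frac{105}{30 \cdot 7} = - \frac{105}{210} = \left(-1\right) \frac{1}{2} = - \frac{1}{2}$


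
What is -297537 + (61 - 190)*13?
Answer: -299214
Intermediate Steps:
-297537 + (61 - 190)*13 = -297537 - 129*13 = -297537 - 1677 = -299214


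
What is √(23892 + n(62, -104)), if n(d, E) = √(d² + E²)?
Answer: √(23892 + 2*√3665) ≈ 154.96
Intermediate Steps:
n(d, E) = √(E² + d²)
√(23892 + n(62, -104)) = √(23892 + √((-104)² + 62²)) = √(23892 + √(10816 + 3844)) = √(23892 + √14660) = √(23892 + 2*√3665)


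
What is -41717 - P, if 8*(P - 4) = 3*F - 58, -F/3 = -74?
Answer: -41797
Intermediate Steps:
F = 222 (F = -3*(-74) = 222)
P = 80 (P = 4 + (3*222 - 58)/8 = 4 + (666 - 58)/8 = 4 + (⅛)*608 = 4 + 76 = 80)
-41717 - P = -41717 - 1*80 = -41717 - 80 = -41797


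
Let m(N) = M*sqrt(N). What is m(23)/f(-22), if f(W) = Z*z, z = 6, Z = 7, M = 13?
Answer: 13*sqrt(23)/42 ≈ 1.4844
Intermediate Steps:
f(W) = 42 (f(W) = 7*6 = 42)
m(N) = 13*sqrt(N)
m(23)/f(-22) = (13*sqrt(23))/42 = (13*sqrt(23))*(1/42) = 13*sqrt(23)/42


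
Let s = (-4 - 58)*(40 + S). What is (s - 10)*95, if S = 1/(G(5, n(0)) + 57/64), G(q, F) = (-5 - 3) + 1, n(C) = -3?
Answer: -92114090/391 ≈ -2.3559e+5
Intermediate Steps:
G(q, F) = -7 (G(q, F) = -8 + 1 = -7)
S = -64/391 (S = 1/(-7 + 57/64) = 1/(-391/64) = -64/391 ≈ -0.16368)
s = -965712/391 (s = (-4 - 58)*(40 - 64/391) = -62*15576/391 = -965712/391 ≈ -2469.9)
(s - 10)*95 = (-965712/391 - 10)*95 = -969622/391*95 = -92114090/391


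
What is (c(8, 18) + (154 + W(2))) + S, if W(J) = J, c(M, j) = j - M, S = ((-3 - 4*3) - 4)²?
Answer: 527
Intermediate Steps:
S = 361 (S = ((-3 - 12) - 4)² = (-15 - 4)² = (-19)² = 361)
(c(8, 18) + (154 + W(2))) + S = ((18 - 1*8) + (154 + 2)) + 361 = ((18 - 8) + 156) + 361 = (10 + 156) + 361 = 166 + 361 = 527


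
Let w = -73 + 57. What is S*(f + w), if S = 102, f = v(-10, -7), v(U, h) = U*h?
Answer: 5508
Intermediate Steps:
f = 70 (f = -10*(-7) = 70)
w = -16
S*(f + w) = 102*(70 - 16) = 102*54 = 5508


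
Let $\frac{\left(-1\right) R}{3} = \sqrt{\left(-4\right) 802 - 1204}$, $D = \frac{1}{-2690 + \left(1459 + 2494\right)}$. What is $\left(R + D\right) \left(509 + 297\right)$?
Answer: $\frac{806}{1263} - 4836 i \sqrt{1103} \approx 0.63816 - 1.6061 \cdot 10^{5} i$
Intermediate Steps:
$D = \frac{1}{1263}$ ($D = \frac{1}{-2690 + 3953} = \frac{1}{1263} \approx 0.00079177$)
$R = - 6 i \sqrt{1103}$ ($R = - 3 \sqrt{\left(-4\right) 802 - 1204} = - 3 \sqrt{-3208 - 1204} = - 3 \sqrt{-4412} = - 3 \cdot 2 i \sqrt{1103} = - 6 i \sqrt{1103} \approx - 199.27 i$)
$\left(R + D\right) \left(509 + 297\right) = \left(- 6 i \sqrt{1103} + \frac{1}{1263}\right) \left(509 + 297\right) = \left(\frac{1}{1263} - 6 i \sqrt{1103}\right) 806 = \frac{806}{1263} - 4836 i \sqrt{1103}$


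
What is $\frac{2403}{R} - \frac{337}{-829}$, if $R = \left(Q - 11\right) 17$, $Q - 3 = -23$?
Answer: $- \frac{1814488}{436883} \approx -4.1533$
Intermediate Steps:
$Q = -20$ ($Q = 3 - 23 = -20$)
$R = -527$ ($R = \left(-20 - 11\right) 17 = \left(-31\right) 17 = -527$)
$\frac{2403}{R} - \frac{337}{-829} = \frac{2403}{-527} - \frac{337}{-829} = 2403 \left(- \frac{1}{527}\right) - - \frac{337}{829} = - \frac{2403}{527} + \frac{337}{829} = - \frac{1814488}{436883}$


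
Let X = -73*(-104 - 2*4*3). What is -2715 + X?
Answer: 6629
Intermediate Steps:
X = 9344 (X = -73*(-104 - 8*3) = -73*(-104 - 24) = -73*(-128) = 9344)
-2715 + X = -2715 + 9344 = 6629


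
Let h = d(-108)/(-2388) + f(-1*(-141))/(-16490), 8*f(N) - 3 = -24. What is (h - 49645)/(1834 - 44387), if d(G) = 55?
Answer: 558550762309/478759182960 ≈ 1.1667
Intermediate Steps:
f(N) = -21/8 (f(N) = 3/8 + (⅛)*(-24) = 3/8 - 3 = -21/8)
h = -1801363/78756240 (h = 55/(-2388) - 21/8/(-16490) = 55*(-1/2388) - 21/8*(-1/16490) = -55/2388 + 21/131920 = -1801363/78756240 ≈ -0.022873)
(h - 49645)/(1834 - 44387) = (-1801363/78756240 - 49645)/(1834 - 44387) = -3909855336163/78756240/(-42553) = -3909855336163/78756240*(-1/42553) = 558550762309/478759182960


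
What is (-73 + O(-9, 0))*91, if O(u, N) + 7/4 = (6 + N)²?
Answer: -14105/4 ≈ -3526.3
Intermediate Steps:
O(u, N) = -7/4 + (6 + N)²
(-73 + O(-9, 0))*91 = (-73 + (-7/4 + (6 + 0)²))*91 = (-73 + (-7/4 + 6²))*91 = (-73 + (-7/4 + 36))*91 = (-73 + 137/4)*91 = -155/4*91 = -14105/4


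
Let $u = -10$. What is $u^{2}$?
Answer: $100$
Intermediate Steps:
$u^{2} = \left(-10\right)^{2} = 100$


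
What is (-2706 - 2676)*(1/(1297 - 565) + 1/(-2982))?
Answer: -336375/60634 ≈ -5.5476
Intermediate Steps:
(-2706 - 2676)*(1/(1297 - 565) + 1/(-2982)) = -5382*(1/732 - 1/2982) = -5382*125/121268 = -336375/60634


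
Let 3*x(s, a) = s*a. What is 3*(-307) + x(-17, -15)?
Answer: -836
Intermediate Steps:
x(s, a) = a*s/3 (x(s, a) = (s*a)/3 = (a*s)/3 = a*s/3)
3*(-307) + x(-17, -15) = 3*(-307) + (1/3)*(-15)*(-17) = -921 + 85 = -836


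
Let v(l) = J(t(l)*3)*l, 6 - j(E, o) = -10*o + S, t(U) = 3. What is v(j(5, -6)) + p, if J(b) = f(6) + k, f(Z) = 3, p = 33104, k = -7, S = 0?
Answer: 33320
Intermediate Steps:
j(E, o) = 6 + 10*o (j(E, o) = 6 - (-10*o + 0) = 6 - (-10)*o = 6 + 10*o)
J(b) = -4 (J(b) = 3 - 7 = -4)
v(l) = -4*l
v(j(5, -6)) + p = -4*(6 + 10*(-6)) + 33104 = -4*(6 - 60) + 33104 = -4*(-54) + 33104 = 216 + 33104 = 33320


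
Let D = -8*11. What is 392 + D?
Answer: 304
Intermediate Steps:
D = -88
392 + D = 392 - 88 = 304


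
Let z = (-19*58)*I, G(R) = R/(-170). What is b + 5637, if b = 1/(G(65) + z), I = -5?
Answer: 1055962333/187327 ≈ 5637.0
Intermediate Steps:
G(R) = -R/170 (G(R) = R*(-1/170) = -R/170)
z = 5510 (z = -19*58*(-5) = -1102*(-5) = 5510)
b = 34/187327 (b = 1/(-1/170*65 + 5510) = 1/(-13/34 + 5510) = 1/(187327/34) = 34/187327 ≈ 0.00018150)
b + 5637 = 34/187327 + 5637 = 1055962333/187327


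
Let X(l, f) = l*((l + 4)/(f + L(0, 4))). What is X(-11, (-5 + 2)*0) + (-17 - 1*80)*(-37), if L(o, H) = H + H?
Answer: 28789/8 ≈ 3598.6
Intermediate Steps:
L(o, H) = 2*H
X(l, f) = l*(4 + l)/(8 + f) (X(l, f) = l*((l + 4)/(f + 2*4)) = l*((4 + l)/(f + 8)) = l*((4 + l)/(8 + f)) = l*(4 + l)/(8 + f))
X(-11, (-5 + 2)*0) + (-17 - 1*80)*(-37) = -11*(4 - 11)/(8 + (-5 + 2)*0) + (-17 - 1*80)*(-37) = -11*(-7)/(8 - 3*0) + (-17 - 80)*(-37) = -11*(-7)/(8 + 0) - 97*(-37) = -11*(-7)/8 + 3589 = -11*1/8*(-7) + 3589 = 77/8 + 3589 = 28789/8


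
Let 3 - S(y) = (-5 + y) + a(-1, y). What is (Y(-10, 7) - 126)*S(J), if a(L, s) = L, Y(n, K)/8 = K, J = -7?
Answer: -1120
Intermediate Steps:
Y(n, K) = 8*K
S(y) = 9 - y (S(y) = 3 - ((-5 + y) - 1) = 3 - (-6 + y) = 3 + (6 - y) = 9 - y)
(Y(-10, 7) - 126)*S(J) = (8*7 - 126)*(9 - 1*(-7)) = (56 - 126)*(9 + 7) = -70*16 = -1120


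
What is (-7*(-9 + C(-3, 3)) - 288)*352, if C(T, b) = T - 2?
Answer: -66880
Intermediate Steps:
C(T, b) = -2 + T
(-7*(-9 + C(-3, 3)) - 288)*352 = (-7*(-9 + (-2 - 3)) - 288)*352 = (-7*(-9 - 5) - 288)*352 = (-7*(-14) - 288)*352 = (98 - 288)*352 = -190*352 = -66880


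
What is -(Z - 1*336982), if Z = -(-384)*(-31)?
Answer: 348886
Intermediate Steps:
Z = -11904 (Z = -48*(-8)*(-31) = 384*(-31) = -11904)
-(Z - 1*336982) = -(-11904 - 1*336982) = -(-11904 - 336982) = -1*(-348886) = 348886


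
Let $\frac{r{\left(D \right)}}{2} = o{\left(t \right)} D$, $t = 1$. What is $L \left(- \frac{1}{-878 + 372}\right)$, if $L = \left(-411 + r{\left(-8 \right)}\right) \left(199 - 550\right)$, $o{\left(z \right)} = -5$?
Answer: $\frac{116181}{506} \approx 229.61$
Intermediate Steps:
$r{\left(D \right)} = - 10 D$ ($r{\left(D \right)} = 2 \left(- 5 D\right) = - 10 D$)
$L = 116181$ ($L = \left(-411 - -80\right) \left(199 - 550\right) = \left(-411 + 80\right) \left(-351\right) = \left(-331\right) \left(-351\right) = 116181$)
$L \left(- \frac{1}{-878 + 372}\right) = 116181 \left(- \frac{1}{-878 + 372}\right) = 116181 \left(- \frac{1}{-506}\right) = 116181 \left(\left(-1\right) \left(- \frac{1}{506}\right)\right) = 116181 \cdot \frac{1}{506} = \frac{116181}{506}$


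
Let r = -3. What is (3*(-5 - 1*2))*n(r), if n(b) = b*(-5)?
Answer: -315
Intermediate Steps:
n(b) = -5*b
(3*(-5 - 1*2))*n(r) = (3*(-5 - 1*2))*(-5*(-3)) = (3*(-5 - 2))*15 = (3*(-7))*15 = -21*15 = -315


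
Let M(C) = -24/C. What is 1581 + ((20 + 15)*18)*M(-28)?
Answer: 2121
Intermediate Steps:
1581 + ((20 + 15)*18)*M(-28) = 1581 + ((20 + 15)*18)*(-24/(-28)) = 1581 + (35*18)*(-24*(-1/28)) = 1581 + 630*(6/7) = 1581 + 540 = 2121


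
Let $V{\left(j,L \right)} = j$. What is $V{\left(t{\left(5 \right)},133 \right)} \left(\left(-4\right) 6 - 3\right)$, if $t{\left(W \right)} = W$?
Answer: $-135$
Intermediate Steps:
$V{\left(t{\left(5 \right)},133 \right)} \left(\left(-4\right) 6 - 3\right) = 5 \left(\left(-4\right) 6 - 3\right) = 5 \left(-24 - 3\right) = 5 \left(-27\right) = -135$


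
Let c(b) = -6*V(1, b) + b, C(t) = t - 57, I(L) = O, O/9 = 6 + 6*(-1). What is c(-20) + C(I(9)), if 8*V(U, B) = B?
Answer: -62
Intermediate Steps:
O = 0 (O = 9*(6 + 6*(-1)) = 9*(6 - 6) = 9*0 = 0)
I(L) = 0
V(U, B) = B/8
C(t) = -57 + t
c(b) = b/4 (c(b) = -3*b/4 + b = b/4)
c(-20) + C(I(9)) = (¼)*(-20) + (-57 + 0) = -5 - 57 = -62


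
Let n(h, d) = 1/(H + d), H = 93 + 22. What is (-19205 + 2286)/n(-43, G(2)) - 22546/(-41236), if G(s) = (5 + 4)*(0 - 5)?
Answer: -24418504667/20618 ≈ -1.1843e+6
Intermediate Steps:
H = 115
G(s) = -45 (G(s) = 9*(-5) = -45)
n(h, d) = 1/(115 + d)
(-19205 + 2286)/n(-43, G(2)) - 22546/(-41236) = (-19205 + 2286)/(1/(115 - 45)) - 22546/(-41236) = -16919/(1/70) - 22546*(-1/41236) = -16919/1/70 + 11273/20618 = -16919*70 + 11273/20618 = -1184330 + 11273/20618 = -24418504667/20618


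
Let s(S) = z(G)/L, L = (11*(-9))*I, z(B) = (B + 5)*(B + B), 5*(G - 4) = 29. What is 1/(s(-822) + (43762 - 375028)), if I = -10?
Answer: -12375/4099413124 ≈ -3.0187e-6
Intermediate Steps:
G = 49/5 (G = 4 + (1/5)*29 = 4 + 29/5 = 49/5 ≈ 9.8000)
z(B) = 2*B*(5 + B) (z(B) = (5 + B)*(2*B) = 2*B*(5 + B))
L = 990 (L = (11*(-9))*(-10) = -99*(-10) = 990)
s(S) = 3626/12375 (s(S) = (2*(49/5)*(5 + 49/5))/990 = (2*(49/5)*(74/5))*(1/990) = (7252/25)*(1/990) = 3626/12375)
1/(s(-822) + (43762 - 375028)) = 1/(3626/12375 + (43762 - 375028)) = 1/(3626/12375 - 331266) = 1/(-4099413124/12375) = -12375/4099413124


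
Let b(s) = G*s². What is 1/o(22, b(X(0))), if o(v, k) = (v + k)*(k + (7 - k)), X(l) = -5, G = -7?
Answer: -1/1071 ≈ -0.00093371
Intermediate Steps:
b(s) = -7*s²
o(v, k) = 7*k + 7*v (o(v, k) = (k + v)*7 = 7*k + 7*v)
1/o(22, b(X(0))) = 1/(7*(-7*(-5)²) + 7*22) = 1/(7*(-7*25) + 154) = 1/(7*(-175) + 154) = 1/(-1225 + 154) = 1/(-1071) = -1/1071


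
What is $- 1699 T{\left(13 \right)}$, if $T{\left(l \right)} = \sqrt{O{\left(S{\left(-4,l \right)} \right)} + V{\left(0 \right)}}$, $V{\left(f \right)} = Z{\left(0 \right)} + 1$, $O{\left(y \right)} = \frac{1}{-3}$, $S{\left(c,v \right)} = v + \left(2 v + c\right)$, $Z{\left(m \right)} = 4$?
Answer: $- \frac{1699 \sqrt{42}}{3} \approx -3670.3$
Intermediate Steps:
$S{\left(c,v \right)} = c + 3 v$ ($S{\left(c,v \right)} = v + \left(c + 2 v\right) = c + 3 v$)
$O{\left(y \right)} = - \frac{1}{3}$
$V{\left(f \right)} = 5$ ($V{\left(f \right)} = 4 + 1 = 5$)
$T{\left(l \right)} = \frac{\sqrt{42}}{3}$ ($T{\left(l \right)} = \sqrt{- \frac{1}{3} + 5} = \sqrt{\frac{14}{3}} = \frac{\sqrt{42}}{3}$)
$- 1699 T{\left(13 \right)} = - 1699 \frac{\sqrt{42}}{3} = - \frac{1699 \sqrt{42}}{3}$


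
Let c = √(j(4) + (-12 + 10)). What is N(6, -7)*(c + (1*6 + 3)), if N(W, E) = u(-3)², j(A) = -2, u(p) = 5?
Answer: 225 + 50*I ≈ 225.0 + 50.0*I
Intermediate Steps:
N(W, E) = 25 (N(W, E) = 5² = 25)
c = 2*I (c = √(-2 + (-12 + 10)) = √(-2 - 2) = √(-4) = 2*I ≈ 2.0*I)
N(6, -7)*(c + (1*6 + 3)) = 25*(2*I + (1*6 + 3)) = 25*(2*I + (6 + 3)) = 25*(2*I + 9) = 25*(9 + 2*I) = 225 + 50*I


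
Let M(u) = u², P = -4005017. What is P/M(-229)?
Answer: -4005017/52441 ≈ -76.372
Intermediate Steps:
P/M(-229) = -4005017/((-229)²) = -4005017/52441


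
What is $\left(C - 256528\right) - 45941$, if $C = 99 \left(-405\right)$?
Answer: $-342564$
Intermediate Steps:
$C = -40095$
$\left(C - 256528\right) - 45941 = \left(-40095 - 256528\right) - 45941 = -296623 - 45941 = -342564$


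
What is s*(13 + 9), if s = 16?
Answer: 352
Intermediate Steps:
s*(13 + 9) = 16*(13 + 9) = 16*22 = 352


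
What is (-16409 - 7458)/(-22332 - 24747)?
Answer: 23867/47079 ≈ 0.50696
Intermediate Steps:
(-16409 - 7458)/(-22332 - 24747) = -23867/(-47079) = -23867*(-1/47079) = 23867/47079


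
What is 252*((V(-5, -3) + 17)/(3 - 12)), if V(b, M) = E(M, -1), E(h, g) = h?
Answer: -392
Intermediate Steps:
V(b, M) = M
252*((V(-5, -3) + 17)/(3 - 12)) = 252*((-3 + 17)/(3 - 12)) = 252*(14/(-9)) = 252*(14*(-1/9)) = 252*(-14/9) = -392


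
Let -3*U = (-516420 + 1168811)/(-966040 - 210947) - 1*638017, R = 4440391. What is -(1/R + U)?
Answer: -3334459967139894431/15678847445751 ≈ -2.1267e+5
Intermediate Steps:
U = 750938367170/3530961 (U = -((-516420 + 1168811)/(-966040 - 210947) - 1*638017)/3 = -(652391/(-1176987) - 638017)/3 = -(652391*(-1/1176987) - 638017)/3 = -(-652391/1176987 - 638017)/3 = -⅓*(-750938367170/1176987) = 750938367170/3530961 ≈ 2.1267e+5)
-(1/R + U) = -(1/4440391 + 750938367170/3530961) = -1*3334459967139894431/15678847445751 = -3334459967139894431/15678847445751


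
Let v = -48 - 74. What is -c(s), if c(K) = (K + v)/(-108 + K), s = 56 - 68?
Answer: -67/60 ≈ -1.1167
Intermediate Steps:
v = -122
s = -12
c(K) = (-122 + K)/(-108 + K) (c(K) = (K - 122)/(-108 + K) = (-122 + K)/(-108 + K))
-c(s) = -(-122 - 12)/(-108 - 12) = -(-134)/(-120) = -(-1)*(-134)/120 = -1*67/60 = -67/60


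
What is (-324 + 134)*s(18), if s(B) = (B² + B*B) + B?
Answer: -126540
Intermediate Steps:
s(B) = B + 2*B² (s(B) = (B² + B²) + B = 2*B² + B = B + 2*B²)
(-324 + 134)*s(18) = (-324 + 134)*(18*(1 + 2*18)) = -3420*(1 + 36) = -3420*37 = -190*666 = -126540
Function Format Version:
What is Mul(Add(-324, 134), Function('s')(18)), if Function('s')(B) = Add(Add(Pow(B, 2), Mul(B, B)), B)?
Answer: -126540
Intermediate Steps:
Function('s')(B) = Add(B, Mul(2, Pow(B, 2))) (Function('s')(B) = Add(Add(Pow(B, 2), Pow(B, 2)), B) = Add(Mul(2, Pow(B, 2)), B) = Add(B, Mul(2, Pow(B, 2))))
Mul(Add(-324, 134), Function('s')(18)) = Mul(Add(-324, 134), Mul(18, Add(1, Mul(2, 18)))) = Mul(-190, Mul(18, Add(1, 36))) = Mul(-190, Mul(18, 37)) = Mul(-190, 666) = -126540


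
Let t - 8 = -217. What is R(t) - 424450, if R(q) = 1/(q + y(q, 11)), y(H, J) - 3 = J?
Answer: -82767751/195 ≈ -4.2445e+5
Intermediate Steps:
t = -209 (t = 8 - 217 = -209)
y(H, J) = 3 + J
R(q) = 1/(14 + q) (R(q) = 1/(q + (3 + 11)) = 1/(q + 14) = 1/(14 + q))
R(t) - 424450 = 1/(14 - 209) - 424450 = 1/(-195) - 424450 = -1/195 - 424450 = -82767751/195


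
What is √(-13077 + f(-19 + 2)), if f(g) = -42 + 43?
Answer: 2*I*√3269 ≈ 114.35*I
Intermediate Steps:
f(g) = 1
√(-13077 + f(-19 + 2)) = √(-13077 + 1) = √(-13076) = 2*I*√3269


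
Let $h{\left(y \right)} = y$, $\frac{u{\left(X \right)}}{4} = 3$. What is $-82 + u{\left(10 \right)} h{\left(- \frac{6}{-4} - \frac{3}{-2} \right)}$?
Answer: $-46$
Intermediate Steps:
$u{\left(X \right)} = 12$ ($u{\left(X \right)} = 4 \cdot 3 = 12$)
$-82 + u{\left(10 \right)} h{\left(- \frac{6}{-4} - \frac{3}{-2} \right)} = -82 + 12 \left(- \frac{6}{-4} - \frac{3}{-2}\right) = -82 + 12 \left(\left(-6\right) \left(- \frac{1}{4}\right) - - \frac{3}{2}\right) = -82 + 12 \left(\frac{3}{2} + \frac{3}{2}\right) = -82 + 12 \cdot 3 = -82 + 36 = -46$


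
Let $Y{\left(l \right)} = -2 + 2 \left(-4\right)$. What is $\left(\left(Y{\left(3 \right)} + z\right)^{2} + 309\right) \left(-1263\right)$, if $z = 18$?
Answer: $-471099$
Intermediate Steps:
$Y{\left(l \right)} = -10$ ($Y{\left(l \right)} = -2 - 8 = -10$)
$\left(\left(Y{\left(3 \right)} + z\right)^{2} + 309\right) \left(-1263\right) = \left(\left(-10 + 18\right)^{2} + 309\right) \left(-1263\right) = \left(8^{2} + 309\right) \left(-1263\right) = \left(64 + 309\right) \left(-1263\right) = 373 \left(-1263\right) = -471099$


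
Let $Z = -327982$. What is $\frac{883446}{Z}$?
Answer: $- \frac{441723}{163991} \approx -2.6936$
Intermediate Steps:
$\frac{883446}{Z} = \frac{883446}{-327982} = 883446 \left(- \frac{1}{327982}\right) = - \frac{441723}{163991}$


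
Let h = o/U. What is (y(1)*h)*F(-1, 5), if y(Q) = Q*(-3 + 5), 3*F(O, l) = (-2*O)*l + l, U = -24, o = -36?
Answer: 15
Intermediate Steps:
F(O, l) = l/3 - 2*O*l/3 (F(O, l) = ((-2*O)*l + l)/3 = (-2*O*l + l)/3 = (l - 2*O*l)/3 = l/3 - 2*O*l/3)
h = 3/2 (h = -36/(-24) = -36*(-1/24) = 3/2 ≈ 1.5000)
y(Q) = 2*Q (y(Q) = Q*2 = 2*Q)
(y(1)*h)*F(-1, 5) = ((2*1)*(3/2))*((⅓)*5*(1 - 2*(-1))) = (2*(3/2))*((⅓)*5*(1 + 2)) = 3*((⅓)*5*3) = 3*5 = 15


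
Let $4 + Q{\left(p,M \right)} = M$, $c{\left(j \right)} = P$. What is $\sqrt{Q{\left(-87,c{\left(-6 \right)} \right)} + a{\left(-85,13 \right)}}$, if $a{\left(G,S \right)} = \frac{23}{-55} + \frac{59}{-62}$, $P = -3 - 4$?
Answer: $\frac{i \sqrt{143837210}}{3410} \approx 3.5171 i$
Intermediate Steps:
$P = -7$ ($P = -3 - 4 = -7$)
$c{\left(j \right)} = -7$
$Q{\left(p,M \right)} = -4 + M$
$a{\left(G,S \right)} = - \frac{4671}{3410}$ ($a{\left(G,S \right)} = 23 \left(- \frac{1}{55}\right) + 59 \left(- \frac{1}{62}\right) = - \frac{23}{55} - \frac{59}{62} = - \frac{4671}{3410}$)
$\sqrt{Q{\left(-87,c{\left(-6 \right)} \right)} + a{\left(-85,13 \right)}} = \sqrt{\left(-4 - 7\right) - \frac{4671}{3410}} = \sqrt{-11 - \frac{4671}{3410}} = \sqrt{- \frac{42181}{3410}} = \frac{i \sqrt{143837210}}{3410}$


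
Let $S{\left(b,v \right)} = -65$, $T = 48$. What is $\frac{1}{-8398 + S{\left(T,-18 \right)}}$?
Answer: $- \frac{1}{8463} \approx -0.00011816$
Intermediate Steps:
$\frac{1}{-8398 + S{\left(T,-18 \right)}} = \frac{1}{-8398 - 65} = \frac{1}{-8463} = - \frac{1}{8463}$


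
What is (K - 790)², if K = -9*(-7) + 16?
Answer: 505521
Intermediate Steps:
K = 79 (K = 63 + 16 = 79)
(K - 790)² = (79 - 790)² = (-711)² = 505521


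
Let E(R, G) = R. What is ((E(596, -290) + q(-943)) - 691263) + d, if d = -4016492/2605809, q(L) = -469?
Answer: -1800972425516/2605809 ≈ -6.9114e+5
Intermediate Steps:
d = -4016492/2605809 (d = -4016492*1/2605809 = -4016492/2605809 ≈ -1.5414)
((E(596, -290) + q(-943)) - 691263) + d = ((596 - 469) - 691263) - 4016492/2605809 = (127 - 691263) - 4016492/2605809 = -691136 - 4016492/2605809 = -1800972425516/2605809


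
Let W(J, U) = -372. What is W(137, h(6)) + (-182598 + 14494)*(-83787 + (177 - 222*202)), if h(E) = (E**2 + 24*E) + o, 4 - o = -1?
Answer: 21593630844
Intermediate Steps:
o = 5 (o = 4 - 1*(-1) = 4 + 1 = 5)
h(E) = 5 + E**2 + 24*E (h(E) = (E**2 + 24*E) + 5 = 5 + E**2 + 24*E)
W(137, h(6)) + (-182598 + 14494)*(-83787 + (177 - 222*202)) = -372 + (-182598 + 14494)*(-83787 + (177 - 222*202)) = -372 - 168104*(-83787 + (177 - 44844)) = -372 - 168104*(-83787 - 44667) = -372 - 168104*(-128454) = -372 + 21593631216 = 21593630844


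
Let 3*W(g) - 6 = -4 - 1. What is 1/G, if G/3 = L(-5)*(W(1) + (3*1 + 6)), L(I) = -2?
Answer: -1/56 ≈ -0.017857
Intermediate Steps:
W(g) = ⅓ (W(g) = 2 + (-4 - 1)/3 = 2 + (⅓)*(-5) = 2 - 5/3 = ⅓)
G = -56 (G = 3*(-2*(⅓ + (3*1 + 6))) = 3*(-2*(⅓ + (3 + 6))) = 3*(-2*(⅓ + 9)) = 3*(-2*28/3) = 3*(-56/3) = -56)
1/G = 1/(-56) = -1/56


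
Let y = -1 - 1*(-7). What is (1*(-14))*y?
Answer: -84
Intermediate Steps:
y = 6 (y = -1 + 7 = 6)
(1*(-14))*y = (1*(-14))*6 = -14*6 = -84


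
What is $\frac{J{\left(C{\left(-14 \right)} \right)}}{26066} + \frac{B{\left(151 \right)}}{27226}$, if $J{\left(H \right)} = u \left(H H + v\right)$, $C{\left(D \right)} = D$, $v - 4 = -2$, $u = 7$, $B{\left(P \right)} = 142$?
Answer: $\frac{10359152}{177418229} \approx 0.058388$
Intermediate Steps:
$v = 2$ ($v = 4 - 2 = 2$)
$J{\left(H \right)} = 14 + 7 H^{2}$ ($J{\left(H \right)} = 7 \left(H H + 2\right) = 7 \left(H^{2} + 2\right) = 7 \left(2 + H^{2}\right) = 14 + 7 H^{2}$)
$\frac{J{\left(C{\left(-14 \right)} \right)}}{26066} + \frac{B{\left(151 \right)}}{27226} = \frac{14 + 7 \left(-14\right)^{2}}{26066} + \frac{142}{27226} = \left(14 + 7 \cdot 196\right) \frac{1}{26066} + 142 \cdot \frac{1}{27226} = \left(14 + 1372\right) \frac{1}{26066} + \frac{71}{13613} = 1386 \cdot \frac{1}{26066} + \frac{71}{13613} = \frac{693}{13033} + \frac{71}{13613} = \frac{10359152}{177418229}$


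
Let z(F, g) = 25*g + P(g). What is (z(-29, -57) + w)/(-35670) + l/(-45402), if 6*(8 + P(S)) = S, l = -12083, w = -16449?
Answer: 414436831/539829780 ≈ 0.76772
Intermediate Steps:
P(S) = -8 + S/6
z(F, g) = -8 + 151*g/6 (z(F, g) = 25*g + (-8 + g/6) = -8 + 151*g/6)
(z(-29, -57) + w)/(-35670) + l/(-45402) = ((-8 + (151/6)*(-57)) - 16449)/(-35670) - 12083/(-45402) = ((-8 - 2869/2) - 16449)*(-1/35670) - 12083*(-1/45402) = (-2885/2 - 16449)*(-1/35670) + 12083/45402 = -35783/2*(-1/35670) + 12083/45402 = 35783/71340 + 12083/45402 = 414436831/539829780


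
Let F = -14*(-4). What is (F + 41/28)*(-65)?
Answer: -104585/28 ≈ -3735.2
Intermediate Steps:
F = 56
(F + 41/28)*(-65) = (56 + 41/28)*(-65) = (1609/28)*(-65) = -104585/28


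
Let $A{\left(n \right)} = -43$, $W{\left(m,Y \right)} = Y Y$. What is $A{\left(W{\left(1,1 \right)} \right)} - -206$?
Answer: $163$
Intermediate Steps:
$W{\left(m,Y \right)} = Y^{2}$
$A{\left(W{\left(1,1 \right)} \right)} - -206 = -43 - -206 = -43 + \left(-1561 + 1767\right) = -43 + 206 = 163$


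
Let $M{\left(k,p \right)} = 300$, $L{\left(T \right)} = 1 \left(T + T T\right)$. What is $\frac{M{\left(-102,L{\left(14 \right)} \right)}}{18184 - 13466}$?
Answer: $\frac{150}{2359} \approx 0.063586$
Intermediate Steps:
$L{\left(T \right)} = T + T^{2}$ ($L{\left(T \right)} = 1 \left(T + T^{2}\right) = T + T^{2}$)
$\frac{M{\left(-102,L{\left(14 \right)} \right)}}{18184 - 13466} = \frac{300}{18184 - 13466} = \frac{300}{4718} = 300 \cdot \frac{1}{4718} = \frac{150}{2359}$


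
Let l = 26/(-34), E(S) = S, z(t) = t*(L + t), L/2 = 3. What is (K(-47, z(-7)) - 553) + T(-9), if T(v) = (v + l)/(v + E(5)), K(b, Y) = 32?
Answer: -17631/34 ≈ -518.56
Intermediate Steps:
L = 6 (L = 2*3 = 6)
z(t) = t*(6 + t)
l = -13/17 (l = 26*(-1/34) = -13/17 ≈ -0.76471)
T(v) = (-13/17 + v)/(5 + v) (T(v) = (v - 13/17)/(v + 5) = (-13/17 + v)/(5 + v))
(K(-47, z(-7)) - 553) + T(-9) = (32 - 553) + (-13/17 - 9)/(5 - 9) = -521 - 166/17/(-4) = -521 - ¼*(-166/17) = -521 + 83/34 = -17631/34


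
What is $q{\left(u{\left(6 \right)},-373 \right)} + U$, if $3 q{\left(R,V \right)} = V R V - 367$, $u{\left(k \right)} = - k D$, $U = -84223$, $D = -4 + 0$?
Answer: $\frac{3086060}{3} \approx 1.0287 \cdot 10^{6}$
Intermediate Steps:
$D = -4$
$u{\left(k \right)} = 4 k$ ($u{\left(k \right)} = - k \left(-4\right) = 4 k$)
$q{\left(R,V \right)} = - \frac{367}{3} + \frac{R V^{2}}{3}$ ($q{\left(R,V \right)} = \frac{V R V - 367}{3} = \frac{R V V - 367}{3} = \frac{R V^{2} - 367}{3} = \frac{-367 + R V^{2}}{3} = - \frac{367}{3} + \frac{R V^{2}}{3}$)
$q{\left(u{\left(6 \right)},-373 \right)} + U = \left(- \frac{367}{3} + \frac{4 \cdot 6 \left(-373\right)^{2}}{3}\right) - 84223 = \left(- \frac{367}{3} + \frac{1}{3} \cdot 24 \cdot 139129\right) - 84223 = \left(- \frac{367}{3} + 1113032\right) - 84223 = \frac{3338729}{3} - 84223 = \frac{3086060}{3}$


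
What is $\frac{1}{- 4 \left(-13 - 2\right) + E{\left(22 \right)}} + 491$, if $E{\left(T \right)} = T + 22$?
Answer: $\frac{51065}{104} \approx 491.01$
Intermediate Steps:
$E{\left(T \right)} = 22 + T$
$\frac{1}{- 4 \left(-13 - 2\right) + E{\left(22 \right)}} + 491 = \frac{1}{- 4 \left(-13 - 2\right) + \left(22 + 22\right)} + 491 = \frac{1}{\left(-4\right) \left(-15\right) + 44} + 491 = \frac{1}{60 + 44} + 491 = \frac{1}{104} + 491 = \frac{51065}{104}$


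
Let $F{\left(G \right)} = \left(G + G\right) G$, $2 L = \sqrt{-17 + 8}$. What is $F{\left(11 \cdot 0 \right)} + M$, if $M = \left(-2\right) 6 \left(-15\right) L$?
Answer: $270 i \approx 270.0 i$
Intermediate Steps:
$L = \frac{3 i}{2}$ ($L = \frac{\sqrt{-17 + 8}}{2} = \frac{\sqrt{-9}}{2} = \frac{3 i}{2} \approx 1.5 i$)
$F{\left(G \right)} = 2 G^{2}$ ($F{\left(G \right)} = 2 G G = 2 G^{2}$)
$M = 270 i$ ($M = \left(-2\right) 6 \left(-15\right) \frac{3 i}{2} = \left(-12\right) \left(-15\right) \frac{3 i}{2} = 180 \frac{3 i}{2} = 270 i \approx 270.0 i$)
$F{\left(11 \cdot 0 \right)} + M = 2 \left(11 \cdot 0\right)^{2} + 270 i = 2 \cdot 0^{2} + 270 i = 2 \cdot 0 + 270 i = 0 + 270 i = 270 i$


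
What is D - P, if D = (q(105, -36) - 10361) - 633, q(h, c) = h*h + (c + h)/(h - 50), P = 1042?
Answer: -55536/55 ≈ -1009.7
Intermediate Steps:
q(h, c) = h² + (c + h)/(-50 + h)
D = 1774/55 (D = ((-36 + 105 + 105³ - 50*105²)/(-50 + 105) - 10361) - 633 = ((-36 + 105 + 1157625 - 50*11025)/55 - 10361) - 633 = ((-36 + 105 + 1157625 - 551250)/55 - 10361) - 633 = ((1/55)*606444 - 10361) - 633 = (606444/55 - 10361) - 633 = 36589/55 - 633 = 1774/55 ≈ 32.255)
D - P = 1774/55 - 1*1042 = 1774/55 - 1042 = -55536/55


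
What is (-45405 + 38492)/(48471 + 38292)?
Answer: -6913/86763 ≈ -0.079677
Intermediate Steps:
(-45405 + 38492)/(48471 + 38292) = -6913/86763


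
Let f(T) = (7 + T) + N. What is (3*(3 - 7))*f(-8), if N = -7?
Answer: 96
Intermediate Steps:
f(T) = T (f(T) = (7 + T) - 7 = T)
(3*(3 - 7))*f(-8) = (3*(3 - 7))*(-8) = (3*(-4))*(-8) = -12*(-8) = 96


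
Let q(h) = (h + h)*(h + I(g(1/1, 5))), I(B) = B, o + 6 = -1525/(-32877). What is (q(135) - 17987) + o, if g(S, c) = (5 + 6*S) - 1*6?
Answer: 651196264/32877 ≈ 19807.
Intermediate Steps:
o = -195737/32877 (o = -6 - 1525/(-32877) = -6 - 1525*(-1/32877) = -6 + 1525/32877 = -195737/32877 ≈ -5.9536)
g(S, c) = -1 + 6*S (g(S, c) = (5 + 6*S) - 6 = -1 + 6*S)
q(h) = 2*h*(5 + h) (q(h) = (h + h)*(h + (-1 + 6/1)) = (2*h)*(h + (-1 + 6*1)) = (2*h)*(h + (-1 + 6)) = (2*h)*(h + 5) = (2*h)*(5 + h) = 2*h*(5 + h))
(q(135) - 17987) + o = (2*135*(5 + 135) - 17987) - 195737/32877 = (2*135*140 - 17987) - 195737/32877 = (37800 - 17987) - 195737/32877 = 19813 - 195737/32877 = 651196264/32877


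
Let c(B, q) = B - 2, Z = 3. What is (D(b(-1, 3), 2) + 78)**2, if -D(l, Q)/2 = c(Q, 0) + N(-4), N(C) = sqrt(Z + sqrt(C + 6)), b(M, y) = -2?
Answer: 4*(-39 + sqrt(3 + sqrt(2)))**2 ≈ 5446.1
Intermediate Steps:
c(B, q) = -2 + B
N(C) = sqrt(3 + sqrt(6 + C)) (N(C) = sqrt(3 + sqrt(C + 6)) = sqrt(3 + sqrt(6 + C)))
D(l, Q) = 4 - 2*Q - 2*sqrt(3 + sqrt(2)) (D(l, Q) = -2*((-2 + Q) + sqrt(3 + sqrt(6 - 4))) = -2*((-2 + Q) + sqrt(3 + sqrt(2))) = -2*(-2 + Q + sqrt(3 + sqrt(2))) = 4 - 2*Q - 2*sqrt(3 + sqrt(2)))
(D(b(-1, 3), 2) + 78)**2 = ((4 - 2*2 - 2*sqrt(3 + sqrt(2))) + 78)**2 = ((4 - 4 - 2*sqrt(3 + sqrt(2))) + 78)**2 = (-2*sqrt(3 + sqrt(2)) + 78)**2 = (78 - 2*sqrt(3 + sqrt(2)))**2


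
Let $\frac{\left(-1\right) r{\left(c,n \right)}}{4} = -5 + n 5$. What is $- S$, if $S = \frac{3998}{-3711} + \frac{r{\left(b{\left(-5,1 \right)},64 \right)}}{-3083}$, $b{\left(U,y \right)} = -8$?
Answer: $\frac{7649974}{11441013} \approx 0.66864$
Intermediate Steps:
$r{\left(c,n \right)} = 20 - 20 n$ ($r{\left(c,n \right)} = - 4 \left(-5 + n 5\right) = - 4 \left(-5 + 5 n\right) = 20 - 20 n$)
$S = - \frac{7649974}{11441013}$ ($S = \frac{3998}{-3711} + \frac{20 - 1280}{-3083} = 3998 \left(- \frac{1}{3711}\right) + \left(20 - 1280\right) \left(- \frac{1}{3083}\right) = - \frac{3998}{3711} - - \frac{1260}{3083} = - \frac{3998}{3711} + \frac{1260}{3083} = - \frac{7649974}{11441013} \approx -0.66864$)
$- S = \left(-1\right) \left(- \frac{7649974}{11441013}\right) = \frac{7649974}{11441013}$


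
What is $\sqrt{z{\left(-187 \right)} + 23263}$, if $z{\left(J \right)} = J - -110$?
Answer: $\sqrt{23186} \approx 152.27$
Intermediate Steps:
$z{\left(J \right)} = 110 + J$ ($z{\left(J \right)} = J + 110 = 110 + J$)
$\sqrt{z{\left(-187 \right)} + 23263} = \sqrt{\left(110 - 187\right) + 23263} = \sqrt{-77 + 23263} = \sqrt{23186}$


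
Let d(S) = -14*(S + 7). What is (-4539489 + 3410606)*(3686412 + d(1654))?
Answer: -4135276792514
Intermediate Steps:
d(S) = -98 - 14*S (d(S) = -14*(7 + S) = -98 - 14*S)
(-4539489 + 3410606)*(3686412 + d(1654)) = (-4539489 + 3410606)*(3686412 + (-98 - 14*1654)) = -1128883*(3686412 + (-98 - 23156)) = -1128883*(3686412 - 23254) = -1128883*3663158 = -4135276792514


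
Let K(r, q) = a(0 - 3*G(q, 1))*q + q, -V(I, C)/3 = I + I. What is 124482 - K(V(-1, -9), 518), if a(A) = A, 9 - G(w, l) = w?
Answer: -667022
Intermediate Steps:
G(w, l) = 9 - w
V(I, C) = -6*I (V(I, C) = -3*(I + I) = -6*I)
K(r, q) = q + q*(-27 + 3*q) (K(r, q) = (0 - 3*(9 - q))*q + q = (0 + (-27 + 3*q))*q + q = (-27 + 3*q)*q + q = q*(-27 + 3*q) + q = q + q*(-27 + 3*q))
124482 - K(V(-1, -9), 518) = 124482 - 518*(-26 + 3*518) = 124482 - 518*(-26 + 1554) = 124482 - 518*1528 = 124482 - 1*791504 = 124482 - 791504 = -667022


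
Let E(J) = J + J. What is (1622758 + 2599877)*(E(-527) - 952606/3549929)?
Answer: -15803539890269220/3549929 ≈ -4.4518e+9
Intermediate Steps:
E(J) = 2*J
(1622758 + 2599877)*(E(-527) - 952606/3549929) = (1622758 + 2599877)*(2*(-527) - 952606/3549929) = 4222635*(-1054 - 952606*1/3549929) = 4222635*(-1054 - 952606/3549929) = 4222635*(-3742577772/3549929) = -15803539890269220/3549929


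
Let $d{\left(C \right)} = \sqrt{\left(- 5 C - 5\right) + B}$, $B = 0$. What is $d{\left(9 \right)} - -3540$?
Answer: $3540 + 5 i \sqrt{2} \approx 3540.0 + 7.0711 i$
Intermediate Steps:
$d{\left(C \right)} = \sqrt{-5 - 5 C}$ ($d{\left(C \right)} = \sqrt{\left(- 5 C - 5\right) + 0} = \sqrt{\left(-5 - 5 C\right) + 0} = \sqrt{-5 - 5 C}$)
$d{\left(9 \right)} - -3540 = \sqrt{-5 - 45} - -3540 = \sqrt{-5 - 45} + 3540 = \sqrt{-50} + 3540 = 5 i \sqrt{2} + 3540 = 3540 + 5 i \sqrt{2}$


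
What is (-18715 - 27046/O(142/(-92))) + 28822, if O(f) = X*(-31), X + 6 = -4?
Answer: 1553062/155 ≈ 10020.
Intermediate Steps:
X = -10 (X = -6 - 4 = -10)
O(f) = 310 (O(f) = -10*(-31) = 310)
(-18715 - 27046/O(142/(-92))) + 28822 = (-18715 - 27046/310) + 28822 = (-18715 - 27046*1/310) + 28822 = (-18715 - 13523/155) + 28822 = -2914348/155 + 28822 = 1553062/155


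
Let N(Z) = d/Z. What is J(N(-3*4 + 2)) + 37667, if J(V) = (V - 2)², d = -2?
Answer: 941756/25 ≈ 37670.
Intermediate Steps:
N(Z) = -2/Z
J(V) = (-2 + V)²
J(N(-3*4 + 2)) + 37667 = (-2 - 2/(-3*4 + 2))² + 37667 = (-2 - 2/(-12 + 2))² + 37667 = (-2 - 2/(-10))² + 37667 = (-2 - 2*(-⅒))² + 37667 = (-2 + ⅕)² + 37667 = (-9/5)² + 37667 = 81/25 + 37667 = 941756/25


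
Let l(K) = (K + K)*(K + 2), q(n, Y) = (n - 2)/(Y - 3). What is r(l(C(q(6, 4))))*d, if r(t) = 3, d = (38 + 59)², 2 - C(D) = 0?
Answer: 28227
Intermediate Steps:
q(n, Y) = (-2 + n)/(-3 + Y)
C(D) = 2 (C(D) = 2 - 1*0 = 2 + 0 = 2)
d = 9409 (d = 97² = 9409)
l(K) = 2*K*(2 + K) (l(K) = (2*K)*(2 + K) = 2*K*(2 + K))
r(l(C(q(6, 4))))*d = 3*9409 = 28227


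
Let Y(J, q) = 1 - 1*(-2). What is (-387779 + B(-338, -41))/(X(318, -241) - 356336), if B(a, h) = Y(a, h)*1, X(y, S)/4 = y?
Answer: 48472/44383 ≈ 1.0921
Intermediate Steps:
X(y, S) = 4*y
Y(J, q) = 3 (Y(J, q) = 1 + 2 = 3)
B(a, h) = 3 (B(a, h) = 3*1 = 3)
(-387779 + B(-338, -41))/(X(318, -241) - 356336) = (-387779 + 3)/(4*318 - 356336) = -387776/(1272 - 356336) = -387776/(-355064) = -387776*(-1/355064) = 48472/44383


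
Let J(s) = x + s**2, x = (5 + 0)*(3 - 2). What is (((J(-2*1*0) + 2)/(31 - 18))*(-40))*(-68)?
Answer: 19040/13 ≈ 1464.6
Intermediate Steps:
x = 5 (x = 5*1 = 5)
J(s) = 5 + s**2
(((J(-2*1*0) + 2)/(31 - 18))*(-40))*(-68) = ((((5 + (-2*1*0)**2) + 2)/(31 - 18))*(-40))*(-68) = ((((5 + (-2*0)**2) + 2)/13)*(-40))*(-68) = ((((5 + 0**2) + 2)*(1/13))*(-40))*(-68) = ((((5 + 0) + 2)*(1/13))*(-40))*(-68) = (((5 + 2)*(1/13))*(-40))*(-68) = ((7*(1/13))*(-40))*(-68) = ((7/13)*(-40))*(-68) = -280/13*(-68) = 19040/13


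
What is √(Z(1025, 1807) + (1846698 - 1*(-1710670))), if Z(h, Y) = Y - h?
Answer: 15*√15814 ≈ 1886.3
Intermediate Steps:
√(Z(1025, 1807) + (1846698 - 1*(-1710670))) = √((1807 - 1*1025) + (1846698 - 1*(-1710670))) = √((1807 - 1025) + (1846698 + 1710670)) = √(782 + 3557368) = √3558150 = 15*√15814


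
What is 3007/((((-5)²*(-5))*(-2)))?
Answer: 3007/250 ≈ 12.028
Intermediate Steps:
3007/((((-5)²*(-5))*(-2))) = 3007/(((25*(-5))*(-2))) = 3007/((-125*(-2))) = 3007/250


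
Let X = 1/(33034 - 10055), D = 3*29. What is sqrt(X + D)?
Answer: sqrt(45939019346)/22979 ≈ 9.3274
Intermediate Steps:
D = 87
X = 1/22979 ≈ 4.3518e-5
sqrt(X + D) = sqrt(1/22979 + 87) = sqrt(1999174/22979) = sqrt(45939019346)/22979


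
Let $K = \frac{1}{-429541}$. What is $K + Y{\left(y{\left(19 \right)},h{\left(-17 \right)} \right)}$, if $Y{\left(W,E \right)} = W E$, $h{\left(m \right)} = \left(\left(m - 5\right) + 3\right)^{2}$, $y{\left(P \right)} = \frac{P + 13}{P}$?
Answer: $\frac{261160927}{429541} \approx 608.0$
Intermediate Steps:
$y{\left(P \right)} = \frac{13 + P}{P}$
$K = - \frac{1}{429541} \approx -2.3281 \cdot 10^{-6}$
$h{\left(m \right)} = \left(-2 + m\right)^{2}$ ($h{\left(m \right)} = \left(\left(-5 + m\right) + 3\right)^{2} = \left(-2 + m\right)^{2}$)
$Y{\left(W,E \right)} = E W$
$K + Y{\left(y{\left(19 \right)},h{\left(-17 \right)} \right)} = - \frac{1}{429541} + \left(-2 - 17\right)^{2} \frac{13 + 19}{19} = - \frac{1}{429541} + \left(-19\right)^{2} \cdot \frac{1}{19} \cdot 32 = - \frac{1}{429541} + 361 \cdot \frac{32}{19} = - \frac{1}{429541} + 608 = \frac{261160927}{429541}$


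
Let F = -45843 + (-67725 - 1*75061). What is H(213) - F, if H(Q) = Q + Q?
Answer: 189055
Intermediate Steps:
H(Q) = 2*Q
F = -188629 (F = -45843 + (-67725 - 75061) = -45843 - 142786 = -188629)
H(213) - F = 2*213 - 1*(-188629) = 426 + 188629 = 189055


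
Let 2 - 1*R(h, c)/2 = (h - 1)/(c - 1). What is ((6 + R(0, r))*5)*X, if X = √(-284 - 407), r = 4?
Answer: 160*I*√691/3 ≈ 1402.0*I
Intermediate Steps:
R(h, c) = 4 - 2*(-1 + h)/(-1 + c) (R(h, c) = 4 - 2*(h - 1)/(c - 1) = 4 - 2*(-1 + h)/(-1 + c))
X = I*√691 (X = √(-691) = I*√691 ≈ 26.287*I)
((6 + R(0, r))*5)*X = ((6 + 2*(-1 - 1*0 + 2*4)/(-1 + 4))*5)*(I*√691) = ((6 + 2*(-1 + 0 + 8)/3)*5)*(I*√691) = ((6 + 2*(⅓)*7)*5)*(I*√691) = ((6 + 14/3)*5)*(I*√691) = ((32/3)*5)*(I*√691) = 160*(I*√691)/3 = 160*I*√691/3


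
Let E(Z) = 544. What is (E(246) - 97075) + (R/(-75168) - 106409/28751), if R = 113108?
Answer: -52157430010507/540288792 ≈ -96536.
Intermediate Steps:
(E(246) - 97075) + (R/(-75168) - 106409/28751) = (544 - 97075) + (113108/(-75168) - 106409/28751) = -96531 + (113108*(-1/75168) - 106409*1/28751) = -96531 + (-28277/18792 - 106409/28751) = -96531 - 2812629955/540288792 = -52157430010507/540288792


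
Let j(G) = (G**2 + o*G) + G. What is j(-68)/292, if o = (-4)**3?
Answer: 2227/73 ≈ 30.507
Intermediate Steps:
o = -64
j(G) = G**2 - 63*G (j(G) = (G**2 - 64*G) + G = G**2 - 63*G)
j(-68)/292 = -68*(-63 - 68)/292 = -68*(-131)*(1/292) = 8908*(1/292) = 2227/73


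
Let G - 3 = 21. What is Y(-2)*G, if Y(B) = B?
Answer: -48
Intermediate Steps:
G = 24 (G = 3 + 21 = 24)
Y(-2)*G = -2*24 = -48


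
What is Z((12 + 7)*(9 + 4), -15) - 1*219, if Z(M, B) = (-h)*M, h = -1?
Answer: 28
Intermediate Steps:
Z(M, B) = M (Z(M, B) = (-1*(-1))*M = 1*M = M)
Z((12 + 7)*(9 + 4), -15) - 1*219 = (12 + 7)*(9 + 4) - 1*219 = 19*13 - 219 = 247 - 219 = 28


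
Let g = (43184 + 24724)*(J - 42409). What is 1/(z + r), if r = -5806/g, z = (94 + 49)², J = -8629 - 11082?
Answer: 2109222480/43131490496423 ≈ 4.8902e-5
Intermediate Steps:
J = -19711
z = 20449 (z = 143² = 20449)
g = -4218444960 (g = (43184 + 24724)*(-19711 - 42409) = 67908*(-62120) = -4218444960)
r = 2903/2109222480 (r = -5806/(-4218444960) = -5806*(-1/4218444960) = 2903/2109222480 ≈ 1.3763e-6)
1/(z + r) = 1/(20449 + 2903/2109222480) = 1/(43131490496423/2109222480) = 2109222480/43131490496423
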